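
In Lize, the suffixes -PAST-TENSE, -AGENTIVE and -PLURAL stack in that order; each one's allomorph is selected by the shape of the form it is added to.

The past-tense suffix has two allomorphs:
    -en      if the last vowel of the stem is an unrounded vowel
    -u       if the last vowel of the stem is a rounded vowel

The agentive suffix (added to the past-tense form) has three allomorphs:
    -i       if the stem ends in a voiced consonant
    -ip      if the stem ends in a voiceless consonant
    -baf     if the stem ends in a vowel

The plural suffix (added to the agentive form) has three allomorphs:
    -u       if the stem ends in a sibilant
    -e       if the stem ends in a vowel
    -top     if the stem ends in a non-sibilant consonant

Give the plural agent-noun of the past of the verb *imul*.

The last vowel of *imul* is /u/, which is a rounded vowel, so the past-tense suffix is -u, giving *imulu*.
The past-tense form *imulu*: final sound = /u/, a vowel → -baf → *imulubaf*.
The final sound of the agentive form *imulubaf* is /f/, which is a non-sibilant consonant, so the plural suffix is -top, giving *imulubaftop*.

imulubaftop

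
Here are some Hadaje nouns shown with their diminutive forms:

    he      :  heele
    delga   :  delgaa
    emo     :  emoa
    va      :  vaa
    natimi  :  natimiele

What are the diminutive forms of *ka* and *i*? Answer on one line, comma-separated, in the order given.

The suffix is conditioned by the last vowel: -ele when the last vowel of the stem is a front vowel (*he*, *natimi*); -a when the last vowel of the stem is a back vowel (*delga*, *emo*, *va*).
*ka*: last vowel = /a/, a back vowel → -a → *kaa*.
*i* — last vowel /i/ (a front vowel) → -ele → *iele*.

kaa, iele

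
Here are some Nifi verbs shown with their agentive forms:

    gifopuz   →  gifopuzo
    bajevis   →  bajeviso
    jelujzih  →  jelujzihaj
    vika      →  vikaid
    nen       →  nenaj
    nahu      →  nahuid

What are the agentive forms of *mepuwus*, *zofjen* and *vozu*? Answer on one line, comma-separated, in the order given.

mepuwuso, zofjenaj, vozuid

Looking at the final sound of each stem: -o when the stem ends in a sibilant (*gifopuz*, *bajevis*); -aj when the stem ends in a non-sibilant consonant (*jelujzih*, *nen*); -id when the stem ends in a vowel (*vika*, *nahu*).
*mepuwus* — final sound /s/ (a sibilant) → -o → *mepuwuso*.
*zofjen*: final sound = /n/, a non-sibilant consonant → -aj → *zofjenaj*.
*vozu*: final sound = /u/, a vowel → -id → *vozuid*.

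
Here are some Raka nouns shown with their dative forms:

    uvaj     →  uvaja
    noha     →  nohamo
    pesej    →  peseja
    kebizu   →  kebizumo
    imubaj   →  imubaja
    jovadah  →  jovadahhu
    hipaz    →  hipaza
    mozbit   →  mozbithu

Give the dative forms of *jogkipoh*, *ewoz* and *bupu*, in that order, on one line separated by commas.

The suffix is conditioned by the final sound: -hu when the stem ends in a voiceless consonant (*jovadah*, *mozbit*); -a when the stem ends in a voiced consonant (*uvaj*, *pesej*, *imubaj*, *hipaz*); -mo when the stem ends in a vowel (*noha*, *kebizu*).
*jogkipoh*: final sound = /h/, a voiceless consonant → -hu → *jogkipohhu*.
*ewoz* — final sound /z/ (a voiced consonant) → -a → *ewoza*.
The final sound of *bupu* is /u/, which is a vowel, so the suffix is -mo, giving *bupumo*.

jogkipohhu, ewoza, bupumo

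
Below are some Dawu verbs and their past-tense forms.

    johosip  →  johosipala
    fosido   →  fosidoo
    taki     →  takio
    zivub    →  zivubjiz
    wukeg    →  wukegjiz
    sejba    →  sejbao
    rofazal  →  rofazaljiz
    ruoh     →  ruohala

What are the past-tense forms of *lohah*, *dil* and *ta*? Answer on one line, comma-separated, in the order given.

The alternation tracks the final sound of the stem — -ala when the stem ends in a voiceless consonant (*johosip*, *ruoh*); -jiz when the stem ends in a voiced consonant (*zivub*, *wukeg*, *rofazal*); -o when the stem ends in a vowel (*fosido*, *taki*, *sejba*).
Since the final sound of *lohah* is /h/ (a voiceless consonant), it takes -ala, giving *lohahala*.
Since the final sound of *dil* is /l/ (a voiced consonant), it takes -jiz, giving *diljiz*.
Since the final sound of *ta* is /a/ (a vowel), it takes -o, giving *tao*.

lohahala, diljiz, tao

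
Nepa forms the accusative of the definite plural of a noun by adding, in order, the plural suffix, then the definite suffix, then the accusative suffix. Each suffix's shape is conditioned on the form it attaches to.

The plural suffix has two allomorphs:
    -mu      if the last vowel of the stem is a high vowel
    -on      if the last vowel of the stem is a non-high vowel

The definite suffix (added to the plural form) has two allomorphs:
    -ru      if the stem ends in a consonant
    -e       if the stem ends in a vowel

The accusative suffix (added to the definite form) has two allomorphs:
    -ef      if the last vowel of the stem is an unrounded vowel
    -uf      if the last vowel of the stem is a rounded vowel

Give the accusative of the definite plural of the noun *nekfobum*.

Since the last vowel of *nekfobum* is /u/ (a high vowel), it takes -mu, giving *nekfobummu*.
The final sound of the plural form *nekfobummu* is /u/, which is a vowel, so the definite suffix is -e, giving *nekfobummue*.
The last vowel of the definite form *nekfobummue* is /e/, which is an unrounded vowel, so the accusative suffix is -ef, giving *nekfobummueef*.

nekfobummueef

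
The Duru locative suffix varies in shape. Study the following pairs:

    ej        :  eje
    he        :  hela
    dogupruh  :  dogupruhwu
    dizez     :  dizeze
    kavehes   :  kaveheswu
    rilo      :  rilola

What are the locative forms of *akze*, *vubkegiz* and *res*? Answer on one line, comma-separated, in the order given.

The suffix is conditioned by the final sound: -wu when the stem ends in a voiceless consonant (*dogupruh*, *kavehes*); -e when the stem ends in a voiced consonant (*ej*, *dizez*); -la when the stem ends in a vowel (*he*, *rilo*).
*akze*: final sound = /e/, a vowel → -la → *akzela*.
Since the final sound of *vubkegiz* is /z/ (a voiced consonant), it takes -e, giving *vubkegize*.
*res*: final sound = /s/, a voiceless consonant → -wu → *reswu*.

akzela, vubkegize, reswu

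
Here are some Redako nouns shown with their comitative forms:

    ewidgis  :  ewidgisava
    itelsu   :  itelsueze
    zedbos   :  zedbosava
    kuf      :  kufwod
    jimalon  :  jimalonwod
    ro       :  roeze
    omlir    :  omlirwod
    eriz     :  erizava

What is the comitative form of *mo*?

moeze

Looking at the final sound of each stem: -ava when the stem ends in a sibilant (*ewidgis*, *zedbos*, *eriz*); -wod when the stem ends in a non-sibilant consonant (*kuf*, *jimalon*, *omlir*); -eze when the stem ends in a vowel (*itelsu*, *ro*).
Since the final sound of *mo* is /o/ (a vowel), it takes -eze, giving *moeze*.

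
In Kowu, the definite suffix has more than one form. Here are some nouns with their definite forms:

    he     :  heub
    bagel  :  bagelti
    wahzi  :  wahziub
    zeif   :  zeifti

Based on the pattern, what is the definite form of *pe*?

peub

The suffix is conditioned by the final sound: -ti when the stem ends in a consonant (*bagel*, *zeif*); -ub when the stem ends in a vowel (*he*, *wahzi*).
*pe*: final sound = /e/, a vowel → -ub → *peub*.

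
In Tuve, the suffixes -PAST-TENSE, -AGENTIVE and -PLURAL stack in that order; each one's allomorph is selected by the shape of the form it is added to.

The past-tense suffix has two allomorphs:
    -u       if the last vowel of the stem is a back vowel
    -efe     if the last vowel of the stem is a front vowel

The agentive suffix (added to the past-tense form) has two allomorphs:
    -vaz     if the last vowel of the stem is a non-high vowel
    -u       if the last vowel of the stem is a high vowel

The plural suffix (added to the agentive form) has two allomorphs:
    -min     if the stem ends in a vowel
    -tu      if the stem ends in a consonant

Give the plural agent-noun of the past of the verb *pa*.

pauumin

*pa* — last vowel /a/ (a back vowel) → -u → *pau*.
The past-tense form *pau* — last vowel /u/ (a high vowel) → -u → *pauu*.
The agentive form *pauu*: final sound = /u/, a vowel → -min → *pauumin*.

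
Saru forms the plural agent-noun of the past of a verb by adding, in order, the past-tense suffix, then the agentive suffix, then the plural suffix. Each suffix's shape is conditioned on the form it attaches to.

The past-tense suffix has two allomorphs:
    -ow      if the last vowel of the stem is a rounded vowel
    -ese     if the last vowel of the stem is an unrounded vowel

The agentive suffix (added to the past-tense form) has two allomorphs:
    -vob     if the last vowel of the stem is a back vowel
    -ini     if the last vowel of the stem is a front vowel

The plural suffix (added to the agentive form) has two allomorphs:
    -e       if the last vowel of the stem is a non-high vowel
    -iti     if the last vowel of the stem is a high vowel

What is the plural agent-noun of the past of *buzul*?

buzulowvobe

The last vowel of *buzul* is /u/, which is a rounded vowel, so the past-tense suffix is -ow, giving *buzulow*.
The past-tense form *buzulow* — last vowel /o/ (a back vowel) → -vob → *buzulowvob*.
The agentive form *buzulowvob*: last vowel = /o/, a non-high vowel → -e → *buzulowvobe*.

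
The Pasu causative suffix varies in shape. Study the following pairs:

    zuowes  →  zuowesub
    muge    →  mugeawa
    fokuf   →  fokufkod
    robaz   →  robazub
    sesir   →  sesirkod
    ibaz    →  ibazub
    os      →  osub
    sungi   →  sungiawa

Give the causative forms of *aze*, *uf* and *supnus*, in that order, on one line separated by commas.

Looking at the final sound of each stem: -ub when the stem ends in a sibilant (*zuowes*, *robaz*, *ibaz*, *os*); -kod when the stem ends in a non-sibilant consonant (*fokuf*, *sesir*); -awa when the stem ends in a vowel (*muge*, *sungi*).
Since the final sound of *aze* is /e/ (a vowel), it takes -awa, giving *azeawa*.
The final sound of *uf* is /f/, which is a non-sibilant consonant, so the suffix is -kod, giving *ufkod*.
*supnus*: final sound = /s/, a sibilant → -ub → *supnusub*.

azeawa, ufkod, supnusub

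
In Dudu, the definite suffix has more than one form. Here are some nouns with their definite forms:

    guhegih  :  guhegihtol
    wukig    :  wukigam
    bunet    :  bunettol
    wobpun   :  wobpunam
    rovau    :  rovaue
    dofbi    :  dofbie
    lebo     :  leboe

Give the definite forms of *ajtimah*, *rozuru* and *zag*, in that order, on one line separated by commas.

The suffix is conditioned by the final sound: -tol when the stem ends in a voiceless consonant (*guhegih*, *bunet*); -am when the stem ends in a voiced consonant (*wukig*, *wobpun*); -e when the stem ends in a vowel (*rovau*, *dofbi*, *lebo*).
*ajtimah*: final sound = /h/, a voiceless consonant → -tol → *ajtimahtol*.
Since the final sound of *rozuru* is /u/ (a vowel), it takes -e, giving *rozurue*.
The final sound of *zag* is /g/, which is a voiced consonant, so the suffix is -am, giving *zagam*.

ajtimahtol, rozurue, zagam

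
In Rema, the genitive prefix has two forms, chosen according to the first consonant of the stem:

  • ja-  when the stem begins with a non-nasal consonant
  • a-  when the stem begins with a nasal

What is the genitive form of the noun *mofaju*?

*mofaju*: first consonant = /m/, a nasal → a- → *amofaju*.

amofaju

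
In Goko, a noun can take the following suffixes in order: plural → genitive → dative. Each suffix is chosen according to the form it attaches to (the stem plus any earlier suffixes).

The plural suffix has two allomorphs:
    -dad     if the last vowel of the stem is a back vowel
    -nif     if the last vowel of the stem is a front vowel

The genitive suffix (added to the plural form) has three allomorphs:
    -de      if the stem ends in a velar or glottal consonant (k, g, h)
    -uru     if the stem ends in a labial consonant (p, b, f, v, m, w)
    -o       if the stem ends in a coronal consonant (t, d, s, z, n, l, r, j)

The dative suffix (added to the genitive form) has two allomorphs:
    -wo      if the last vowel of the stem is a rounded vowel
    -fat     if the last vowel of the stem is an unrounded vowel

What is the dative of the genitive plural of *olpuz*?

*olpuz* — last vowel /u/ (a back vowel) → -dad → *olpuzdad*.
The final consonant of the plural form *olpuzdad* is /d/, which is coronal, so the genitive suffix is -o, giving *olpuzdado*.
Since the last vowel of the genitive form *olpuzdado* is /o/ (a rounded vowel), it takes -wo, giving *olpuzdadowo*.

olpuzdadowo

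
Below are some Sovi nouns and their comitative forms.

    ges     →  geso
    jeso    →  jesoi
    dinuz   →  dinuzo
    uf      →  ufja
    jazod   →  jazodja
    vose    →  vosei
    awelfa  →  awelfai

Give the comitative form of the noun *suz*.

suzo

The alternation tracks the final sound of the stem — -o when the stem ends in a sibilant (*ges*, *dinuz*); -ja when the stem ends in a non-sibilant consonant (*uf*, *jazod*); -i when the stem ends in a vowel (*jeso*, *vose*, *awelfa*).
The final sound of *suz* is /z/, which is a sibilant, so the suffix is -o, giving *suzo*.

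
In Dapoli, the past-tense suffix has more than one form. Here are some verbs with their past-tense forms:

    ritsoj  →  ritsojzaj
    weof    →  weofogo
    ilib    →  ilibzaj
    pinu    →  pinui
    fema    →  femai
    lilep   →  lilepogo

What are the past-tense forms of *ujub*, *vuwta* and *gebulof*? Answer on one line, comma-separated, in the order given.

The suffix is conditioned by the final sound: -ogo when the stem ends in a voiceless consonant (*weof*, *lilep*); -zaj when the stem ends in a voiced consonant (*ritsoj*, *ilib*); -i when the stem ends in a vowel (*pinu*, *fema*).
*ujub* — final sound /b/ (a voiced consonant) → -zaj → *ujubzaj*.
The final sound of *vuwta* is /a/, which is a vowel, so the suffix is -i, giving *vuwtai*.
*gebulof*: final sound = /f/, a voiceless consonant → -ogo → *gebulofogo*.

ujubzaj, vuwtai, gebulofogo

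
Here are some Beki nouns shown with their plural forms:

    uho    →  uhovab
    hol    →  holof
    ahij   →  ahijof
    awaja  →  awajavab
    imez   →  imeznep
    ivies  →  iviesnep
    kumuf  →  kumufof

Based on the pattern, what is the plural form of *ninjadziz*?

Looking at the final sound of each stem: -nep when the stem ends in a sibilant (*imez*, *ivies*); -of when the stem ends in a non-sibilant consonant (*hol*, *ahij*, *kumuf*); -vab when the stem ends in a vowel (*uho*, *awaja*).
Since the final sound of *ninjadziz* is /z/ (a sibilant), it takes -nep, giving *ninjadziznep*.

ninjadziznep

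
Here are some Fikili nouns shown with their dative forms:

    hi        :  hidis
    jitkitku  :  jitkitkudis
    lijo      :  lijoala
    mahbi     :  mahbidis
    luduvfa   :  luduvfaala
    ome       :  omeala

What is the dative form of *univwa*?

univwaala

The suffix is conditioned by the last vowel: -dis when the last vowel of the stem is a high vowel (*hi*, *jitkitku*, *mahbi*); -ala when the last vowel of the stem is a non-high vowel (*lijo*, *luduvfa*, *ome*).
Since the last vowel of *univwa* is /a/ (a non-high vowel), it takes -ala, giving *univwaala*.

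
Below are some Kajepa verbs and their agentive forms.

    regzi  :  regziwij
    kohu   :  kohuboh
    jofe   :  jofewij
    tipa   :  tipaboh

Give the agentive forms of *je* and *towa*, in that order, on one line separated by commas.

jewij, towaboh

The alternation tracks the last vowel of the stem — -wij when the last vowel of the stem is a front vowel (*regzi*, *jofe*); -boh when the last vowel of the stem is a back vowel (*kohu*, *tipa*).
*je*: last vowel = /e/, a front vowel → -wij → *jewij*.
The last vowel of *towa* is /a/, which is a back vowel, so the suffix is -boh, giving *towaboh*.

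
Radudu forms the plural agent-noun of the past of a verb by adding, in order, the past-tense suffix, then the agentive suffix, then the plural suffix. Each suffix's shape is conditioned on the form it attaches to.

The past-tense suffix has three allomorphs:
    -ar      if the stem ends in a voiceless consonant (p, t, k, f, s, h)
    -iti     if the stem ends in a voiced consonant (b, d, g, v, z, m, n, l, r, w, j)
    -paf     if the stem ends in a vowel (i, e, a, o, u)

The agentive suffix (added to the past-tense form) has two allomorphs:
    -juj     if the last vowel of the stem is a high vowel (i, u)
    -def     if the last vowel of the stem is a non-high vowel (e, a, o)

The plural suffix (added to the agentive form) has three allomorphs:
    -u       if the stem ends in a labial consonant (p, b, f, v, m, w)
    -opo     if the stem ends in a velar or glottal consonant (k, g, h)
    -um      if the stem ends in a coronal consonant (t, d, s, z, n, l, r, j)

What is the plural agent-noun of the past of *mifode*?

*mifode* — final sound /e/ (a vowel) → -paf → *mifodepaf*.
The past-tense form *mifodepaf* — last vowel /a/ (a non-high vowel) → -def → *mifodepafdef*.
The agentive form *mifodepafdef* — final consonant /f/ (labial) → -u → *mifodepafdefu*.

mifodepafdefu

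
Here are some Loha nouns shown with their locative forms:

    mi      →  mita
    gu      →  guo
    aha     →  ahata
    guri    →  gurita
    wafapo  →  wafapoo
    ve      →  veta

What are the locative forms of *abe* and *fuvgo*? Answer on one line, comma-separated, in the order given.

Looking at the last vowel of each stem: -o when the last vowel of the stem is a rounded vowel (*gu*, *wafapo*); -ta when the last vowel of the stem is an unrounded vowel (*mi*, *aha*, *guri*, *ve*).
*abe* — last vowel /e/ (an unrounded vowel) → -ta → *abeta*.
*fuvgo*: last vowel = /o/, a rounded vowel → -o → *fuvgoo*.

abeta, fuvgoo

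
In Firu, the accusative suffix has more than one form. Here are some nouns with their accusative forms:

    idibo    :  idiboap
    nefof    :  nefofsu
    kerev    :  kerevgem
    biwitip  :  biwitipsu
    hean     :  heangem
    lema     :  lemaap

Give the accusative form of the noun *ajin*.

ajingem

Looking at the final sound of each stem: -su when the stem ends in a voiceless consonant (*nefof*, *biwitip*); -gem when the stem ends in a voiced consonant (*kerev*, *hean*); -ap when the stem ends in a vowel (*idibo*, *lema*).
*ajin*: final sound = /n/, a voiced consonant → -gem → *ajingem*.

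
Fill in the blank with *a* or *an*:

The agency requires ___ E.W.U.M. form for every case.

an

The indefinite article is chosen by the initial *sound* of the following word, not its spelling.
The initialism *E.W.U.M.* is read letter by letter; the first letter, E, is pronounced /iː/, which begins with a vowel sound.
So the article is *an*: The agency requires an E.W.U.M. form for every case.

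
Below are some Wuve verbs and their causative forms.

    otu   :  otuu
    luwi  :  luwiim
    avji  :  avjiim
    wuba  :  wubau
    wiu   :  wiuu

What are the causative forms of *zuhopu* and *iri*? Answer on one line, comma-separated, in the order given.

zuhopuu, iriim

The suffix is conditioned by the last vowel: -im when the last vowel of the stem is a front vowel (*luwi*, *avji*); -u when the last vowel of the stem is a back vowel (*otu*, *wuba*, *wiu*).
Since the last vowel of *zuhopu* is /u/ (a back vowel), it takes -u, giving *zuhopuu*.
*iri*: last vowel = /i/, a front vowel → -im → *iriim*.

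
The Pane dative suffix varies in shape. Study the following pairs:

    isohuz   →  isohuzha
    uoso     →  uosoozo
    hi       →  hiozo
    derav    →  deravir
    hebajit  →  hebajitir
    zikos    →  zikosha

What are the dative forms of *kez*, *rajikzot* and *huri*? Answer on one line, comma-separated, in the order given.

Looking at the final sound of each stem: -ha when the stem ends in a sibilant (*isohuz*, *zikos*); -ir when the stem ends in a non-sibilant consonant (*derav*, *hebajit*); -ozo when the stem ends in a vowel (*uoso*, *hi*).
The final sound of *kez* is /z/, which is a sibilant, so the suffix is -ha, giving *kezha*.
*rajikzot* — final sound /t/ (a non-sibilant consonant) → -ir → *rajikzotir*.
*huri*: final sound = /i/, a vowel → -ozo → *huriozo*.

kezha, rajikzotir, huriozo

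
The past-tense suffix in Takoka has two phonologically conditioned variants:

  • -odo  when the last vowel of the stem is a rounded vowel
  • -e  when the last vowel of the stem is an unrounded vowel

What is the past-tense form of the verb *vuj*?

Since the last vowel of *vuj* is /u/ (a rounded vowel), it takes -odo, giving *vujodo*.

vujodo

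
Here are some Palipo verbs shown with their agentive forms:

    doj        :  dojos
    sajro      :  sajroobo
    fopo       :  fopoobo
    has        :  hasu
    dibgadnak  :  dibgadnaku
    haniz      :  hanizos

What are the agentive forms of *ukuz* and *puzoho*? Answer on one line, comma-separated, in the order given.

Looking at the final sound of each stem: -u when the stem ends in a voiceless consonant (*has*, *dibgadnak*); -os when the stem ends in a voiced consonant (*doj*, *haniz*); -obo when the stem ends in a vowel (*sajro*, *fopo*).
The final sound of *ukuz* is /z/, which is a voiced consonant, so the suffix is -os, giving *ukuzos*.
*puzoho*: final sound = /o/, a vowel → -obo → *puzohoobo*.

ukuzos, puzohoobo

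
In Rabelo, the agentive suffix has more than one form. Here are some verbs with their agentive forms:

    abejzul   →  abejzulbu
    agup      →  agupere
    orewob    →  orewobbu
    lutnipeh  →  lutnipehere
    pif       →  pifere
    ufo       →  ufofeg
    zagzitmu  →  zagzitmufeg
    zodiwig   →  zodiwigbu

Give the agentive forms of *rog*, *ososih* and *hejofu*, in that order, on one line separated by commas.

rogbu, ososihere, hejofufeg

The suffix is conditioned by the final sound: -ere when the stem ends in a voiceless consonant (*agup*, *lutnipeh*, *pif*); -bu when the stem ends in a voiced consonant (*abejzul*, *orewob*, *zodiwig*); -feg when the stem ends in a vowel (*ufo*, *zagzitmu*).
*rog*: final sound = /g/, a voiced consonant → -bu → *rogbu*.
The final sound of *ososih* is /h/, which is a voiceless consonant, so the suffix is -ere, giving *ososihere*.
*hejofu* — final sound /u/ (a vowel) → -feg → *hejofufeg*.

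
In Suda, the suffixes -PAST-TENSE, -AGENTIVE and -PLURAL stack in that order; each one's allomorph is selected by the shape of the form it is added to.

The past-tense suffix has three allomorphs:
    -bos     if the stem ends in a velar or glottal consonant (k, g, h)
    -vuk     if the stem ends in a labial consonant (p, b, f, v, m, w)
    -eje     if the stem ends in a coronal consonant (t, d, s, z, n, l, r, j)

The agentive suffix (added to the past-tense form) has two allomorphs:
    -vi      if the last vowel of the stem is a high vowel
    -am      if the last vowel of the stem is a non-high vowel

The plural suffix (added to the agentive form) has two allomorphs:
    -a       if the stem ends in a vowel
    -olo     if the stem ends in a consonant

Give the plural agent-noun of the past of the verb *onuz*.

onuzejeamolo

The final consonant of *onuz* is /z/, which is coronal, so the past-tense suffix is -eje, giving *onuzeje*.
The last vowel of the past-tense form *onuzeje* is /e/, which is a non-high vowel, so the agentive suffix is -am, giving *onuzejeam*.
The agentive form *onuzejeam* — final sound /m/ (a consonant) → -olo → *onuzejeamolo*.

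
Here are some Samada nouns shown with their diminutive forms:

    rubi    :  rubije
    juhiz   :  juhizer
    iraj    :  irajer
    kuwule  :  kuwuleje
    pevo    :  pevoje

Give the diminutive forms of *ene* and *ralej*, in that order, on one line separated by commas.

Looking at the final sound of each stem: -er when the stem ends in a consonant (*juhiz*, *iraj*); -je when the stem ends in a vowel (*rubi*, *kuwule*, *pevo*).
Since the final sound of *ene* is /e/ (a vowel), it takes -je, giving *eneje*.
Since the final sound of *ralej* is /j/ (a consonant), it takes -er, giving *ralejer*.

eneje, ralejer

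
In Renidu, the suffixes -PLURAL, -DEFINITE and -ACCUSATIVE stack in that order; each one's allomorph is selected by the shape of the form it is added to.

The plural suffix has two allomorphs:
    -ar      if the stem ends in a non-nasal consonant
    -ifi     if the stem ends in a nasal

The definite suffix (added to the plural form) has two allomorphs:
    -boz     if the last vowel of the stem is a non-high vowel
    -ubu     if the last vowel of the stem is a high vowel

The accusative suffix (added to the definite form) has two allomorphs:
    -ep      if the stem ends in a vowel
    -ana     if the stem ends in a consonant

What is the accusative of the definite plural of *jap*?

japarbozana

Since the final consonant of *jap* is /p/ (non-nasal), it takes -ar, giving *japar*.
The plural form *japar* — last vowel /a/ (a non-high vowel) → -boz → *japarboz*.
The final sound of the definite form *japarboz* is /z/, which is a consonant, so the accusative suffix is -ana, giving *japarbozana*.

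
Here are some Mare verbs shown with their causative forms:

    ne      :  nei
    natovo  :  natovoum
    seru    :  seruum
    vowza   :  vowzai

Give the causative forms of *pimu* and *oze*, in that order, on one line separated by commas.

The pattern is rounding harmony: -um when the last vowel of the stem is a rounded vowel (*natovo*, *seru*); -i when the last vowel of the stem is an unrounded vowel (*ne*, *vowza*).
Since the last vowel of *pimu* is /u/ (a rounded vowel), it takes -um, giving *pimuum*.
*oze*: last vowel = /e/, an unrounded vowel → -i → *ozei*.

pimuum, ozei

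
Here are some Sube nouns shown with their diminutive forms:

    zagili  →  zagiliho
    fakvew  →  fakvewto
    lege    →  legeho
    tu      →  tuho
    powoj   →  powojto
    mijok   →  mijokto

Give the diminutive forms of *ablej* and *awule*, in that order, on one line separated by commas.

The alternation tracks the final sound of the stem — -to when the stem ends in a consonant (*fakvew*, *powoj*, *mijok*); -ho when the stem ends in a vowel (*zagili*, *lege*, *tu*).
*ablej* — final sound /j/ (a consonant) → -to → *ablejto*.
*awule* — final sound /e/ (a vowel) → -ho → *awuleho*.

ablejto, awuleho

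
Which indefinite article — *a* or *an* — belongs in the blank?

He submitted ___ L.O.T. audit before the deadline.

The indefinite article is chosen by the initial *sound* of the following word, not its spelling.
The initialism *L.O.T.* is read letter by letter; the first letter, L, is pronounced /ɛl/, which begins with a vowel sound.
So the article is *an*: He submitted an L.O.T. audit before the deadline.

an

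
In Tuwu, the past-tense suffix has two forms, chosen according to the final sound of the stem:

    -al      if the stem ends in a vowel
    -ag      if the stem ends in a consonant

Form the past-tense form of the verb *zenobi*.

zenobial

Since the final sound of *zenobi* is /i/ (a vowel), it takes -al, giving *zenobial*.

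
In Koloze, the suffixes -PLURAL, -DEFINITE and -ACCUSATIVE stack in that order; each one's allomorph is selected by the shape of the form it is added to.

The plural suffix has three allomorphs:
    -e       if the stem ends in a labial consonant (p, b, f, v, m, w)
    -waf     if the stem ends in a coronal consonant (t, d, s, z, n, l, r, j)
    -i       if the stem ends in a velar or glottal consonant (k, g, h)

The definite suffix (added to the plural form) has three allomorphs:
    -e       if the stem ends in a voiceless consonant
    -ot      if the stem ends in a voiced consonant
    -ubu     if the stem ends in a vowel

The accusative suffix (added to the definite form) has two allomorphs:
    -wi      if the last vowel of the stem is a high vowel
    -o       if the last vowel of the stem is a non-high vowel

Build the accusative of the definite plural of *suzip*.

*suzip* — final consonant /p/ (labial) → -e → *suzipe*.
The final sound of the plural form *suzipe* is /e/, which is a vowel, so the definite suffix is -ubu, giving *suzipeubu*.
The definite form *suzipeubu* — last vowel /u/ (a high vowel) → -wi → *suzipeubuwi*.

suzipeubuwi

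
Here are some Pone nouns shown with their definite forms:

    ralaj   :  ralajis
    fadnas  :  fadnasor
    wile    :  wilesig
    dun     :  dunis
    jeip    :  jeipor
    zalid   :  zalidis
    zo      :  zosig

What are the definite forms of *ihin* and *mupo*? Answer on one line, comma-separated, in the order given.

Looking at the final sound of each stem: -or when the stem ends in a voiceless consonant (*fadnas*, *jeip*); -is when the stem ends in a voiced consonant (*ralaj*, *dun*, *zalid*); -sig when the stem ends in a vowel (*wile*, *zo*).
The final sound of *ihin* is /n/, which is a voiced consonant, so the suffix is -is, giving *ihinis*.
*mupo*: final sound = /o/, a vowel → -sig → *muposig*.

ihinis, muposig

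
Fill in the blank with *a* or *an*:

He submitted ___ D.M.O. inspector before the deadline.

The indefinite article is chosen by the initial *sound* of the following word, not its spelling.
The initialism *D.M.O.* is read letter by letter; the first letter, D, is pronounced /diː/, which begins with a consonant sound.
So the article is *a*: He submitted a D.M.O. inspector before the deadline.

a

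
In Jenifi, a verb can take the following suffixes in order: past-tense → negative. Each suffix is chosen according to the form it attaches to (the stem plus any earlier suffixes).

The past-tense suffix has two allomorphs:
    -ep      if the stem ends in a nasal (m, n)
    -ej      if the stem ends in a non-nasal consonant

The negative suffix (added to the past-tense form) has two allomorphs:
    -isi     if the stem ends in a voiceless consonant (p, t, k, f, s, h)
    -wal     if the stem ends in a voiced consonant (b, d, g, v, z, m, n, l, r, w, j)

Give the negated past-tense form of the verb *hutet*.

Since the final consonant of *hutet* is /t/ (non-nasal), it takes -ej, giving *hutetej*.
Since the final consonant of the past-tense form *hutetej* is /j/ (voiced), it takes -wal, giving *hutetejwal*.

hutetejwal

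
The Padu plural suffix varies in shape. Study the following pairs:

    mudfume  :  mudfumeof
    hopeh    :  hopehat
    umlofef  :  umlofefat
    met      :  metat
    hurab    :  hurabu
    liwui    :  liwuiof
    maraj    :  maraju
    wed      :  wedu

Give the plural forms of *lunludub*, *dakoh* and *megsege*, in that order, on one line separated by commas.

Looking at the final sound of each stem: -at when the stem ends in a voiceless consonant (*hopeh*, *umlofef*, *met*); -u when the stem ends in a voiced consonant (*hurab*, *maraj*, *wed*); -of when the stem ends in a vowel (*mudfume*, *liwui*).
*lunludub* — final sound /b/ (a voiced consonant) → -u → *lunludubu*.
*dakoh*: final sound = /h/, a voiceless consonant → -at → *dakohat*.
*megsege* — final sound /e/ (a vowel) → -of → *megsegeof*.

lunludubu, dakohat, megsegeof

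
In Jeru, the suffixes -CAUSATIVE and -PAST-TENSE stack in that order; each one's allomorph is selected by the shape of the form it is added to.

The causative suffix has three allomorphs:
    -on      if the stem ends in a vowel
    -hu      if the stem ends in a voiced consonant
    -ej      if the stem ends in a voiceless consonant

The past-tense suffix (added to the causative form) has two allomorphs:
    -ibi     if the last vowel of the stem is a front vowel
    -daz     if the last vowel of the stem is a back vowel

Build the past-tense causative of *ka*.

The final sound of *ka* is /a/, which is a vowel, so the causative suffix is -on, giving *kaon*.
The causative form *kaon*: last vowel = /o/, a back vowel → -daz → *kaondaz*.

kaondaz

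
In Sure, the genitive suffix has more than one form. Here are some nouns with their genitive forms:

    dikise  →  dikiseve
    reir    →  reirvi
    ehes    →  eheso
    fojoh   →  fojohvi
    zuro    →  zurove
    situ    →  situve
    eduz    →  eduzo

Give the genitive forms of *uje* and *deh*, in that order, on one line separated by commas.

ujeve, dehvi

The suffix is conditioned by the final sound: -o when the stem ends in a sibilant (*ehes*, *eduz*); -vi when the stem ends in a non-sibilant consonant (*reir*, *fojoh*); -ve when the stem ends in a vowel (*dikise*, *zuro*, *situ*).
Since the final sound of *uje* is /e/ (a vowel), it takes -ve, giving *ujeve*.
Since the final sound of *deh* is /h/ (a non-sibilant consonant), it takes -vi, giving *dehvi*.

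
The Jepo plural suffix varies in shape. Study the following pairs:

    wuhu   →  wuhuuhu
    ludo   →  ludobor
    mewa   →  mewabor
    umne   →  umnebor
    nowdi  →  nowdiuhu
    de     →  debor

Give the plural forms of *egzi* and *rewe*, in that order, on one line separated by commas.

egziuhu, rewebor

Looking at the last vowel of each stem: -uhu when the last vowel of the stem is a high vowel (*wuhu*, *nowdi*); -bor when the last vowel of the stem is a non-high vowel (*ludo*, *mewa*, *umne*, *de*).
Since the last vowel of *egzi* is /i/ (a high vowel), it takes -uhu, giving *egziuhu*.
*rewe*: last vowel = /e/, a non-high vowel → -bor → *rewebor*.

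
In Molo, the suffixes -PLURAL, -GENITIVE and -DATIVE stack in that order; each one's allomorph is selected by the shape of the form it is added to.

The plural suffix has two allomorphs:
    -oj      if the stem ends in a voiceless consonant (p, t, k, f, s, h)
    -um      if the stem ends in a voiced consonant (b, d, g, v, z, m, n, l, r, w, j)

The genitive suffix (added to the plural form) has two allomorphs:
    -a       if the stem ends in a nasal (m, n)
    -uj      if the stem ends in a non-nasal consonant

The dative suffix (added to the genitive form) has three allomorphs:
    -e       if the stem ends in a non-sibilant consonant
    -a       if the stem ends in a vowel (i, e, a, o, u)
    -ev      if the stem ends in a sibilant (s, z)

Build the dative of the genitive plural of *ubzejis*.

ubzejisojuje

The final consonant of *ubzejis* is /s/, which is voiceless, so the plural suffix is -oj, giving *ubzejisoj*.
Since the final consonant of the plural form *ubzejisoj* is /j/ (non-nasal), it takes -uj, giving *ubzejisojuj*.
The genitive form *ubzejisojuj* — final sound /j/ (a non-sibilant consonant) → -e → *ubzejisojuje*.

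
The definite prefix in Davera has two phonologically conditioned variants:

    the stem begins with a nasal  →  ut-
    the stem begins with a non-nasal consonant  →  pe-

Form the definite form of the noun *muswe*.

*muswe*: first consonant = /m/, a nasal → ut- → *utmuswe*.

utmuswe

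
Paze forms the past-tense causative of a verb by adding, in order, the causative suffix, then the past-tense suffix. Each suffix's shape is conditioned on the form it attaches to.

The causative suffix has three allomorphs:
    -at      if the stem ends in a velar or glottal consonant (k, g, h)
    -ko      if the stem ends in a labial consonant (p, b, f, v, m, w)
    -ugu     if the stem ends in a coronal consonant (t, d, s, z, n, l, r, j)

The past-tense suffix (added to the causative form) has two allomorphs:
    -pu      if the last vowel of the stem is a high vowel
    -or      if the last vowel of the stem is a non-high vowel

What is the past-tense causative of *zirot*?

zirotugupu

The final consonant of *zirot* is /t/, which is coronal, so the causative suffix is -ugu, giving *zirotugu*.
The causative form *zirotugu*: last vowel = /u/, a high vowel → -pu → *zirotugupu*.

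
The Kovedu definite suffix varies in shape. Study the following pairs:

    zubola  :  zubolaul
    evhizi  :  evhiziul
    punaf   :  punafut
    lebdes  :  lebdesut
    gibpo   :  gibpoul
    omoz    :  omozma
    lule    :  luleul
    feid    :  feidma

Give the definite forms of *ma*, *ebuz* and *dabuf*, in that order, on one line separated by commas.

maul, ebuzma, dabufut

The alternation tracks the final sound of the stem — -ut when the stem ends in a voiceless consonant (*punaf*, *lebdes*); -ma when the stem ends in a voiced consonant (*omoz*, *feid*); -ul when the stem ends in a vowel (*zubola*, *evhizi*, *gibpo*, *lule*).
*ma* — final sound /a/ (a vowel) → -ul → *maul*.
The final sound of *ebuz* is /z/, which is a voiced consonant, so the suffix is -ma, giving *ebuzma*.
*dabuf* — final sound /f/ (a voiceless consonant) → -ut → *dabufut*.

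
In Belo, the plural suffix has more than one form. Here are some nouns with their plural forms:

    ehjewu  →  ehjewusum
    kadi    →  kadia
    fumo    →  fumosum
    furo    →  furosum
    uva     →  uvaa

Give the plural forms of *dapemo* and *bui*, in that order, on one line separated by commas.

dapemosum, buia

The suffix is conditioned by the last vowel: -sum when the last vowel of the stem is a rounded vowel (*ehjewu*, *fumo*, *furo*); -a when the last vowel of the stem is an unrounded vowel (*kadi*, *uva*).
Since the last vowel of *dapemo* is /o/ (a rounded vowel), it takes -sum, giving *dapemosum*.
Since the last vowel of *bui* is /i/ (an unrounded vowel), it takes -a, giving *buia*.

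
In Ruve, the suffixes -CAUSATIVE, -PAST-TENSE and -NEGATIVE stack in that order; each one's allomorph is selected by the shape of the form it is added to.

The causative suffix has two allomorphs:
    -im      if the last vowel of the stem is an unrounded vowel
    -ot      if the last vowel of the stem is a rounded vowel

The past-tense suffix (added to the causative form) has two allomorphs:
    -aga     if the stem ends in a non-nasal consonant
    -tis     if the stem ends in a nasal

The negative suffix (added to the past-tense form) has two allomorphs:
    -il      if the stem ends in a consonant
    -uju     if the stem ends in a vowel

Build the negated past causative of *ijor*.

ijorotagauju

*ijor*: last vowel = /o/, a rounded vowel → -ot → *ijorot*.
Since the final consonant of the causative form *ijorot* is /t/ (non-nasal), it takes -aga, giving *ijorotaga*.
The past-tense form *ijorotaga*: final sound = /a/, a vowel → -uju → *ijorotagauju*.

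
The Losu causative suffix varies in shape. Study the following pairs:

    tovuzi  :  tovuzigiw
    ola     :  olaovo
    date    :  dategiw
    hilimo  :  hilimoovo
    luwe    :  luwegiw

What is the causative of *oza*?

ozaovo

The pattern is front/back vowel harmony: -giw when the last vowel of the stem is a front vowel (*tovuzi*, *date*, *luwe*); -ovo when the last vowel of the stem is a back vowel (*ola*, *hilimo*).
*oza*: last vowel = /a/, a back vowel → -ovo → *ozaovo*.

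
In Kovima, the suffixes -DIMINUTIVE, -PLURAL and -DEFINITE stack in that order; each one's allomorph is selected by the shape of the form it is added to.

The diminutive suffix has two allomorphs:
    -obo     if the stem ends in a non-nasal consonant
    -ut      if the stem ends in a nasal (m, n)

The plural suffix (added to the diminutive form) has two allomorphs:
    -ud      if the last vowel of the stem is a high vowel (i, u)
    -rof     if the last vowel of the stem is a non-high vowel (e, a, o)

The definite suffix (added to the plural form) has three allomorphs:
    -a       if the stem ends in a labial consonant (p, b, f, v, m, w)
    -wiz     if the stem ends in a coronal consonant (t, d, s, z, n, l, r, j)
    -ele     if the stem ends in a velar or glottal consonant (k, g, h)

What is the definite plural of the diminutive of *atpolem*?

atpolemutudwiz

*atpolem* — final consonant /m/ (a nasal) → -ut → *atpolemut*.
Since the last vowel of the diminutive form *atpolemut* is /u/ (a high vowel), it takes -ud, giving *atpolemutud*.
The plural form *atpolemutud* — final consonant /d/ (coronal) → -wiz → *atpolemutudwiz*.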